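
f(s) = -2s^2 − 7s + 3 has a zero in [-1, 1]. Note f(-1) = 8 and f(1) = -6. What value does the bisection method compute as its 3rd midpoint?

0.25

m = 0, f(m) = 3 (+); new bracket [0, 1]
m = 0.5, f(m) = -1 (−); new bracket [0, 0.5]
m = 0.25, f(m) = 1.125 (+); new bracket [0.25, 0.5]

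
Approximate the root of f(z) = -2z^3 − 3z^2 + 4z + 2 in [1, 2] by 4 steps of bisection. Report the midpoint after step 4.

m = 1.5, f(m) = -5.5 (−); new bracket [1, 1.5]
m = 1.25, f(m) = -1.59375 (−); new bracket [1, 1.25]
m = 1.125, f(m) = -0.144531 (−); new bracket [1, 1.125]
m = 1.0625, f(m) = 0.4644 (+); new bracket [1.0625, 1.125]

1.0625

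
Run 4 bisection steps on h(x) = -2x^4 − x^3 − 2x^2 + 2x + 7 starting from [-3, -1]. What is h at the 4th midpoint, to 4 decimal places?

midpoint -2: h = -29 < 0 → [-2, -1]
midpoint -1.5: h = -7.25 < 0 → [-1.5, -1]
midpoint -1.25: h = -1.554688 < 0 → [-1.25, -1]
midpoint -1.125: h = 0.439 > 0 → [-1.25, -1.125]

0.4390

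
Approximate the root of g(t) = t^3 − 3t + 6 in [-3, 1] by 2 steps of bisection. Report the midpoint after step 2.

t = -1 gives g = 8, positive; keep [-3, -1]
t = -2 gives g = 4, positive; keep [-3, -2]

-2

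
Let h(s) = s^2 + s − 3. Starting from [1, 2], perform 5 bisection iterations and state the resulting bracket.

midpoint 1.5: h = 0.75 > 0 → [1, 1.5]
midpoint 1.25: h = -0.1875 < 0 → [1.25, 1.5]
midpoint 1.375: h = 0.265625 > 0 → [1.25, 1.375]
midpoint 1.3125: h = 0.0352 > 0 → [1.25, 1.3125]
midpoint 1.28125: h = -0.0771 < 0 → [1.28125, 1.3125]

[1.28125, 1.3125]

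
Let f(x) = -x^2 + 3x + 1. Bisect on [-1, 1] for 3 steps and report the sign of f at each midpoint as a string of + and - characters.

+-+

midpoint 0: f = 1 > 0 → [-1, 0]
midpoint -0.5: f = -0.75 < 0 → [-0.5, 0]
midpoint -0.25: f = 0.1875 > 0 → [-0.5, -0.25]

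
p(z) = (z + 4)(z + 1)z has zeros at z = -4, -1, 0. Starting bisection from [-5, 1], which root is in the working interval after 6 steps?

-4

midpoint -2: p = 4 > 0 → [-5, -2]
midpoint -3.5: p = 4.375 > 0 → [-5, -3.5]
midpoint -4.25: p = -3.453125 < 0 → [-4.25, -3.5]
midpoint -3.875: p = 1.3926 > 0 → [-4.25, -3.875]
midpoint -4.0625: p = -0.7776 < 0 → [-4.0625, -3.875]
midpoint -3.96875: p = 0.3682 > 0 → [-4.0625, -3.96875]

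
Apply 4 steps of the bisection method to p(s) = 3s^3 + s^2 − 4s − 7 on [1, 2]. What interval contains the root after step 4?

[1.5, 1.5625]

p(1.5) = -0.625 < 0, so the root lies in [1.5, 2]
p(1.75) = 5.140625 > 0, so the root lies in [1.5, 1.75]
p(1.625) = 2.013672 > 0, so the root lies in [1.5, 1.625]
p(1.5625) = 0.6355 > 0, so the root lies in [1.5, 1.5625]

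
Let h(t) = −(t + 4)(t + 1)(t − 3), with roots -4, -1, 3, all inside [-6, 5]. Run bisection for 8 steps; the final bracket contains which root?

3

m = -0.5, h(m) = 6.125 (+); new bracket [-0.5, 5]
m = 2.25, h(m) = 15.234375 (+); new bracket [2.25, 5]
m = 3.625, h(m) = -22.041016 (−); new bracket [2.25, 3.625]
m = 2.9375, h(m) = 1.7073 (+); new bracket [2.9375, 3.625]
m = 3.28125, h(m) = -8.7674 (−); new bracket [2.9375, 3.28125]
m = 3.109375, h(m) = -3.1954 (−); new bracket [2.9375, 3.109375]
m = 3.0234375, h(m) = -0.6623 (−); new bracket [2.9375, 3.0234375]
m = 2.98046875, h(m) = 0.5427 (+); new bracket [2.98046875, 3.0234375]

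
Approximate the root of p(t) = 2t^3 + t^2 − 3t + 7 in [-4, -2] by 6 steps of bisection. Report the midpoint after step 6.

m = -3, p(m) = -29 (−); new bracket [-3, -2]
m = -2.5, p(m) = -10.5 (−); new bracket [-2.5, -2]
m = -2.25, p(m) = -3.96875 (−); new bracket [-2.25, -2]
m = -2.125, p(m) = -1.3008 (−); new bracket [-2.125, -2]
m = -2.0625, p(m) = -0.106 (−); new bracket [-2.0625, -2]
m = -2.03125, p(m) = 0.4579 (+); new bracket [-2.0625, -2.03125]

-2.03125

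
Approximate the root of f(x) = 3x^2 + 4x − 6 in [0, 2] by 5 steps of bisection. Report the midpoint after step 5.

midpoint 1: f = 1 > 0 → [0, 1]
midpoint 0.5: f = -3.25 < 0 → [0.5, 1]
midpoint 0.75: f = -1.3125 < 0 → [0.75, 1]
midpoint 0.875: f = -0.2031 < 0 → [0.875, 1]
midpoint 0.9375: f = 0.3867 > 0 → [0.875, 0.9375]

0.9375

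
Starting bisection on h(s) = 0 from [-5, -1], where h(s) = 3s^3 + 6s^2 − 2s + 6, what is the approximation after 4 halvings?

-2.75

h(-3) = -15 < 0, so the root lies in [-3, -1]
h(-2) = 10 > 0, so the root lies in [-3, -2]
h(-2.5) = 1.625 > 0, so the root lies in [-3, -2.5]
h(-2.75) = -5.5156 < 0, so the root lies in [-2.75, -2.5]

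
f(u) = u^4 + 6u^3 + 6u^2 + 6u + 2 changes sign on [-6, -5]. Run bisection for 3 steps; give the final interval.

[-5.125, -5]

midpoint -5.5: f = 67.3125 > 0 → [-5.5, -5]
midpoint -5.25: f = 27.347656 > 0 → [-5.25, -5]
midpoint -5.125: f = 11.058838 > 0 → [-5.125, -5]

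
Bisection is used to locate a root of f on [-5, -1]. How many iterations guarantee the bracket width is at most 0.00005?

Width after n steps is 4/2^n. Need 2^n ≥ 4/0.00005 = 80000.
2^16 = 65536 < 80000 ≤ 2^17 = 131072, so n = 17.

17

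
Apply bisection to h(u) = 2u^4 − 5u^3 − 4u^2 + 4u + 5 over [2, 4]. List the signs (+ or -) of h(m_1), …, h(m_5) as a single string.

m = 3, h(m) = 8 (+); new bracket [2, 3]
m = 2.5, h(m) = -10 (−); new bracket [2.5, 3]
m = 2.75, h(m) = -3.851562 (−); new bracket [2.75, 3]
m = 2.875, h(m) = 1.2603 (+); new bracket [2.75, 2.875]
m = 2.8125, h(m) = -1.4861 (−); new bracket [2.8125, 2.875]

+--+-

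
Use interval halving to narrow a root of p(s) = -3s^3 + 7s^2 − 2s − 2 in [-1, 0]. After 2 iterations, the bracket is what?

s = -0.5 gives p = 1.125, positive; keep [-0.5, 0]
s = -0.25 gives p = -1.015625, negative; keep [-0.5, -0.25]

[-0.5, -0.25]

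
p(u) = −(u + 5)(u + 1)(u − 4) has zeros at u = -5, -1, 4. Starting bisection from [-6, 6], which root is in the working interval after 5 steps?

4

midpoint 0: p = 20 > 0 → [0, 6]
midpoint 3: p = 32 > 0 → [3, 6]
midpoint 4.5: p = -26.125 < 0 → [3, 4.5]
midpoint 3.75: p = 10.3906 > 0 → [3.75, 4.5]
midpoint 4.125: p = -5.8457 < 0 → [3.75, 4.125]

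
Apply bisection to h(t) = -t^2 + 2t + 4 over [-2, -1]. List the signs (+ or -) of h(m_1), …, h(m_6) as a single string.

--++++

m = -1.5, h(m) = -1.25 (−); new bracket [-1.5, -1]
m = -1.25, h(m) = -0.0625 (−); new bracket [-1.25, -1]
m = -1.125, h(m) = 0.484375 (+); new bracket [-1.25, -1.125]
m = -1.1875, h(m) = 0.2148 (+); new bracket [-1.25, -1.1875]
m = -1.21875, h(m) = 0.0771 (+); new bracket [-1.25, -1.21875]
m = -1.234375, h(m) = 0.0076 (+); new bracket [-1.25, -1.234375]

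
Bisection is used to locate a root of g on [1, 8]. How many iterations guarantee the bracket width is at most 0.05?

8

Width after n steps is 7/2^n. Need 2^n ≥ 7/0.05 = 140.
2^7 = 128 < 140 ≤ 2^8 = 256, so n = 8.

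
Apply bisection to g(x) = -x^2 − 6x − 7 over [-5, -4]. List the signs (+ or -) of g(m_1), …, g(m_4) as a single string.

-++-

m = -4.5, g(m) = -0.25 (−); new bracket [-4.5, -4]
m = -4.25, g(m) = 0.4375 (+); new bracket [-4.5, -4.25]
m = -4.375, g(m) = 0.109375 (+); new bracket [-4.5, -4.375]
m = -4.4375, g(m) = -0.0664 (−); new bracket [-4.4375, -4.375]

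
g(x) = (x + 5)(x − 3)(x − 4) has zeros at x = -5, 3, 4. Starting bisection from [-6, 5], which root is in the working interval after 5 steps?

midpoint -0.5: g = 70.875 > 0 → [-6, -0.5]
midpoint -3.25: g = 79.296875 > 0 → [-6, -3.25]
midpoint -4.625: g = 24.662109 > 0 → [-6, -4.625]
midpoint -5.3125: g = -24.1907 < 0 → [-5.3125, -4.625]
midpoint -4.96875: g = 2.2334 > 0 → [-5.3125, -4.96875]

-5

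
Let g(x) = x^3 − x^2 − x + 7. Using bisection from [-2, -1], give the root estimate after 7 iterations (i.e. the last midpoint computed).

x = -1.5 gives g = 2.875, positive; keep [-2, -1.5]
x = -1.75 gives g = 0.328125, positive; keep [-2, -1.75]
x = -1.875 gives g = -1.232422, negative; keep [-1.875, -1.75]
x = -1.8125 gives g = -0.427, negative; keep [-1.8125, -1.75]
x = -1.78125 gives g = -0.0432, negative; keep [-1.78125, -1.75]
x = -1.765625 gives g = 0.144, positive; keep [-1.78125, -1.765625]
x = -1.7734375 gives g = 0.0508, positive; keep [-1.78125, -1.7734375]

-1.7734375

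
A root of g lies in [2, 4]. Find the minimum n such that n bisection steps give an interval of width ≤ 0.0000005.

Width after n steps is 2/2^n. Need 2^n ≥ 2/0.0000005 = 4000000.
2^21 = 2097152 < 4000000 ≤ 2^22 = 4194304, so n = 22.

22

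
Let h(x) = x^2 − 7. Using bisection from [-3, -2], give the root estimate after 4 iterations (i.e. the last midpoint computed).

-2.6875

x = -2.5 gives h = -0.75, negative; keep [-3, -2.5]
x = -2.75 gives h = 0.5625, positive; keep [-2.75, -2.5]
x = -2.625 gives h = -0.109375, negative; keep [-2.75, -2.625]
x = -2.6875 gives h = 0.2227, positive; keep [-2.6875, -2.625]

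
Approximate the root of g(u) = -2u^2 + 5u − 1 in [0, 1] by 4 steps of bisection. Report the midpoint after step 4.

0.1875

u = 0.5 gives g = 1, positive; keep [0, 0.5]
u = 0.25 gives g = 0.125, positive; keep [0, 0.25]
u = 0.125 gives g = -0.40625, negative; keep [0.125, 0.25]
u = 0.1875 gives g = -0.1328, negative; keep [0.1875, 0.25]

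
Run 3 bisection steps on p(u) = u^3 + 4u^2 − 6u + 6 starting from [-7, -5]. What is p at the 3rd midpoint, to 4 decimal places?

3.0469

p(-6) = -30 < 0, so the root lies in [-6, -5]
p(-5.5) = -6.375 < 0, so the root lies in [-5.5, -5]
p(-5.25) = 3.046875 > 0, so the root lies in [-5.5, -5.25]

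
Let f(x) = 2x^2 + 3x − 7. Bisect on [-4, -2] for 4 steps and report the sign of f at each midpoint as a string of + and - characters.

m = -3, f(m) = 2 (+); new bracket [-3, -2]
m = -2.5, f(m) = -2 (−); new bracket [-3, -2.5]
m = -2.75, f(m) = -0.125 (−); new bracket [-3, -2.75]
m = -2.875, f(m) = 0.9062 (+); new bracket [-2.875, -2.75]

+--+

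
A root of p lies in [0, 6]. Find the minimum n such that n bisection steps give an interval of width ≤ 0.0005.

Width after n steps is 6/2^n. Need 2^n ≥ 6/0.0005 = 12000.
2^13 = 8192 < 12000 ≤ 2^14 = 16384, so n = 14.

14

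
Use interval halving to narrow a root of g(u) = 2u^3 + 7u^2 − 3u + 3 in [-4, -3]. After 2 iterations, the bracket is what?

m = -3.5, g(m) = 13.5 (+); new bracket [-4, -3.5]
m = -3.75, g(m) = 7.21875 (+); new bracket [-4, -3.75]

[-4, -3.75]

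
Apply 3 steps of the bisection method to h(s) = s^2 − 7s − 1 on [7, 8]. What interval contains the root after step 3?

[7.125, 7.25]

s = 7.5 gives h = 2.75, positive; keep [7, 7.5]
s = 7.25 gives h = 0.8125, positive; keep [7, 7.25]
s = 7.125 gives h = -0.109375, negative; keep [7.125, 7.25]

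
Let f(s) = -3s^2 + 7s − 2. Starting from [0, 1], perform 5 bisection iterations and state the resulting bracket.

midpoint 0.5: f = 0.75 > 0 → [0, 0.5]
midpoint 0.25: f = -0.4375 < 0 → [0.25, 0.5]
midpoint 0.375: f = 0.203125 > 0 → [0.25, 0.375]
midpoint 0.3125: f = -0.1055 < 0 → [0.3125, 0.375]
midpoint 0.34375: f = 0.0518 > 0 → [0.3125, 0.34375]

[0.3125, 0.34375]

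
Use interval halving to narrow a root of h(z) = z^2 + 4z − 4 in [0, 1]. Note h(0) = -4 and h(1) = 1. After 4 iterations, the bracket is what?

m = 0.5, h(m) = -1.75 (−); new bracket [0.5, 1]
m = 0.75, h(m) = -0.4375 (−); new bracket [0.75, 1]
m = 0.875, h(m) = 0.265625 (+); new bracket [0.75, 0.875]
m = 0.8125, h(m) = -0.0898 (−); new bracket [0.8125, 0.875]

[0.8125, 0.875]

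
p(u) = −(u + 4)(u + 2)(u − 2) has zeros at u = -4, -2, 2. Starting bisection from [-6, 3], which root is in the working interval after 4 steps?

2

midpoint -1.5: p = 4.375 > 0 → [-1.5, 3]
midpoint 0.75: p = 16.328125 > 0 → [0.75, 3]
midpoint 1.875: p = 2.845703 > 0 → [1.875, 3]
midpoint 2.4375: p = -12.4978 < 0 → [1.875, 2.4375]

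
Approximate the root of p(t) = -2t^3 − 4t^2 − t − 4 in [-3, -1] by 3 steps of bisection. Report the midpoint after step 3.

m = -2, p(m) = -2 (−); new bracket [-3, -2]
m = -2.5, p(m) = 4.75 (+); new bracket [-2.5, -2]
m = -2.25, p(m) = 0.78125 (+); new bracket [-2.25, -2]

-2.25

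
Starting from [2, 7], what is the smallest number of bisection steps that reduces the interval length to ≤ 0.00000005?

Width after n steps is 5/2^n. Need 2^n ≥ 5/0.00000005 = 100000000.
2^26 = 67108864 < 100000000 ≤ 2^27 = 134217728, so n = 27.

27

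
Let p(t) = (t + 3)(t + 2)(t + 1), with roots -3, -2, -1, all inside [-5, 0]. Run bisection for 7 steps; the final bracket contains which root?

-3

p(-2.5) = 0.375 > 0, so the root lies in [-5, -2.5]
p(-3.75) = -3.609375 < 0, so the root lies in [-3.75, -2.5]
p(-3.125) = -0.298828 < 0, so the root lies in [-3.125, -2.5]
p(-2.8125) = 0.2761 > 0, so the root lies in [-3.125, -2.8125]
p(-2.96875) = 0.0596 > 0, so the root lies in [-3.125, -2.96875]
p(-3.046875) = -0.1004 < 0, so the root lies in [-3.046875, -2.96875]
p(-3.0078125) = -0.0158 < 0, so the root lies in [-3.0078125, -2.96875]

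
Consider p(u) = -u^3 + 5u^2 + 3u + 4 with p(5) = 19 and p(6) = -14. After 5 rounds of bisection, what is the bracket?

u = 5.5 gives p = 5.375, positive; keep [5.5, 6]
u = 5.75 gives p = -3.546875, negative; keep [5.5, 5.75]
u = 5.625 gives p = 1.099609, positive; keep [5.625, 5.75]
u = 5.6875 gives p = -1.1765, negative; keep [5.625, 5.6875]
u = 5.65625 gives p = -0.0268, negative; keep [5.625, 5.65625]

[5.625, 5.65625]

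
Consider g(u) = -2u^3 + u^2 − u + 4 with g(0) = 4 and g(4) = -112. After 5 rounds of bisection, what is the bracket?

u = 2 gives g = -10, negative; keep [0, 2]
u = 1 gives g = 2, positive; keep [1, 2]
u = 1.5 gives g = -2, negative; keep [1, 1.5]
u = 1.25 gives g = 0.4062, positive; keep [1.25, 1.5]
u = 1.375 gives g = -0.6836, negative; keep [1.25, 1.375]

[1.25, 1.375]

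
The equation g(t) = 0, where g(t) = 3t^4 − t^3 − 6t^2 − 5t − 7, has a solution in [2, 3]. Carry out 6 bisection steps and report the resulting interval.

[2.015625, 2.03125]

t = 2.5 gives g = 44.5625, positive; keep [2, 2.5]
t = 2.25 gives g = 16.871094, positive; keep [2, 2.25]
t = 2.125 gives g = 6.858154, positive; keep [2, 2.125]
t = 2.0625 gives g = 2.6775, positive; keep [2, 2.0625]
t = 2.03125 gives g = 0.778, positive; keep [2, 2.03125]
t = 2.015625 gives g = -0.1259, negative; keep [2.015625, 2.03125]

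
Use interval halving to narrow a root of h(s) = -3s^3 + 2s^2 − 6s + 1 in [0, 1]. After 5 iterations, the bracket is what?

m = 0.5, h(m) = -1.875 (−); new bracket [0, 0.5]
m = 0.25, h(m) = -0.421875 (−); new bracket [0, 0.25]
m = 0.125, h(m) = 0.275391 (+); new bracket [0.125, 0.25]
m = 0.1875, h(m) = -0.0745 (−); new bracket [0.125, 0.1875]
m = 0.15625, h(m) = 0.0999 (+); new bracket [0.15625, 0.1875]

[0.15625, 0.1875]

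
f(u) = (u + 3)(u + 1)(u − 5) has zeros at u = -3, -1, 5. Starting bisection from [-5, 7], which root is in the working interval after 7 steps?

u = 1 gives f = -32, negative; keep [1, 7]
u = 4 gives f = -35, negative; keep [4, 7]
u = 5.5 gives f = 27.625, positive; keep [4, 5.5]
u = 4.75 gives f = -11.1406, negative; keep [4.75, 5.5]
u = 5.125 gives f = 6.2207, positive; keep [4.75, 5.125]
u = 4.9375 gives f = -2.9456, negative; keep [4.9375, 5.125]
u = 5.03125 gives f = 1.5137, positive; keep [4.9375, 5.03125]

5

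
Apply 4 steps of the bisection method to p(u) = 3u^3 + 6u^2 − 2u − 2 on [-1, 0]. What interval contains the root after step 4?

[-0.5, -0.4375]

u = -0.5 gives p = 0.125, positive; keep [-0.5, 0]
u = -0.25 gives p = -1.171875, negative; keep [-0.5, -0.25]
u = -0.375 gives p = -0.564453, negative; keep [-0.5, -0.375]
u = -0.4375 gives p = -0.2278, negative; keep [-0.5, -0.4375]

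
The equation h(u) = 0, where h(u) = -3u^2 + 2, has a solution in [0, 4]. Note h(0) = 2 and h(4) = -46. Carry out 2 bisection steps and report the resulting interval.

h(2) = -10 < 0, so the root lies in [0, 2]
h(1) = -1 < 0, so the root lies in [0, 1]

[0, 1]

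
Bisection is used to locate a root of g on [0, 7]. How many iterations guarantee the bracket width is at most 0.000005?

Width after n steps is 7/2^n. Need 2^n ≥ 7/0.000005 = 1400000.
2^20 = 1048576 < 1400000 ≤ 2^21 = 2097152, so n = 21.

21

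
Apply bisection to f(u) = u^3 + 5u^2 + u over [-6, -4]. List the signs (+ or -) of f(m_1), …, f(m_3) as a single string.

midpoint -5: f = -5 < 0 → [-5, -4]
midpoint -4.5: f = 5.625 > 0 → [-5, -4.5]
midpoint -4.75: f = 0.890625 > 0 → [-5, -4.75]

-++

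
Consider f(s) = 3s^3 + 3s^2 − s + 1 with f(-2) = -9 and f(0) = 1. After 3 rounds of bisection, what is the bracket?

midpoint -1: f = 2 > 0 → [-2, -1]
midpoint -1.5: f = -0.875 < 0 → [-1.5, -1]
midpoint -1.25: f = 1.078125 > 0 → [-1.5, -1.25]

[-1.5, -1.25]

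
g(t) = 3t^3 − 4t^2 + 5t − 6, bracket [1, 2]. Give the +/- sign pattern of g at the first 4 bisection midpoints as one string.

+-++

m = 1.5, g(m) = 2.625 (+); new bracket [1, 1.5]
m = 1.25, g(m) = -0.140625 (−); new bracket [1.25, 1.5]
m = 1.375, g(m) = 1.111328 (+); new bracket [1.25, 1.375]
m = 1.3125, g(m) = 0.4548 (+); new bracket [1.25, 1.3125]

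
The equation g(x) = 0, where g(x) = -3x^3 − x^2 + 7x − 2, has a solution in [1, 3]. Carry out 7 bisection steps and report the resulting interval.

[1.171875, 1.1875]

midpoint 2: g = -16 < 0 → [1, 2]
midpoint 1.5: g = -3.875 < 0 → [1, 1.5]
midpoint 1.25: g = -0.671875 < 0 → [1, 1.25]
midpoint 1.125: g = 0.3379 > 0 → [1.125, 1.25]
midpoint 1.1875: g = -0.1213 < 0 → [1.125, 1.1875]
midpoint 1.15625: g = 0.1194 > 0 → [1.15625, 1.1875]
midpoint 1.171875: g = 0.0019 > 0 → [1.171875, 1.1875]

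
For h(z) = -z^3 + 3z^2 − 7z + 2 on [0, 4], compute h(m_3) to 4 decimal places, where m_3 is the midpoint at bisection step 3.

midpoint 2: h = -8 < 0 → [0, 2]
midpoint 1: h = -3 < 0 → [0, 1]
midpoint 0.5: h = -0.875 < 0 → [0, 0.5]

-0.8750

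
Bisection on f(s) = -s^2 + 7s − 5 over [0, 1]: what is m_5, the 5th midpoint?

s = 0.5 gives f = -1.75, negative; keep [0.5, 1]
s = 0.75 gives f = -0.3125, negative; keep [0.75, 1]
s = 0.875 gives f = 0.359375, positive; keep [0.75, 0.875]
s = 0.8125 gives f = 0.0273, positive; keep [0.75, 0.8125]
s = 0.78125 gives f = -0.1416, negative; keep [0.78125, 0.8125]

0.78125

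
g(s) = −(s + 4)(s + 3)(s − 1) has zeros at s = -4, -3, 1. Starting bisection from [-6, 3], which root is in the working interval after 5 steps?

s = -1.5 gives g = 9.375, positive; keep [-1.5, 3]
s = 0.75 gives g = 4.453125, positive; keep [0.75, 3]
s = 1.875 gives g = -25.060547, negative; keep [0.75, 1.875]
s = 1.3125 gives g = -7.1594, negative; keep [0.75, 1.3125]
s = 1.03125 gives g = -0.6338, negative; keep [0.75, 1.03125]

1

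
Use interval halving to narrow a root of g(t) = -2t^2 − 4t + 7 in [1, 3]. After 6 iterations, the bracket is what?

[1.09375, 1.125]

g(2) = -9 < 0, so the root lies in [1, 2]
g(1.5) = -3.5 < 0, so the root lies in [1, 1.5]
g(1.25) = -1.125 < 0, so the root lies in [1, 1.25]
g(1.125) = -0.0312 < 0, so the root lies in [1, 1.125]
g(1.0625) = 0.4922 > 0, so the root lies in [1.0625, 1.125]
g(1.09375) = 0.2324 > 0, so the root lies in [1.09375, 1.125]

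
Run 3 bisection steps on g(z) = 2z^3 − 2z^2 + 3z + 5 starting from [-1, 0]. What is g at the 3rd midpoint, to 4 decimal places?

-0.4961

z = -0.5 gives g = 2.75, positive; keep [-1, -0.5]
z = -0.75 gives g = 0.78125, positive; keep [-1, -0.75]
z = -0.875 gives g = -0.496094, negative; keep [-0.875, -0.75]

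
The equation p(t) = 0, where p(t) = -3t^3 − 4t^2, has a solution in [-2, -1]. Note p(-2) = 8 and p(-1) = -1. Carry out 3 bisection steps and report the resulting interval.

p(-1.5) = 1.125 > 0, so the root lies in [-1.5, -1]
p(-1.25) = -0.390625 < 0, so the root lies in [-1.5, -1.25]
p(-1.375) = 0.236328 > 0, so the root lies in [-1.375, -1.25]

[-1.375, -1.25]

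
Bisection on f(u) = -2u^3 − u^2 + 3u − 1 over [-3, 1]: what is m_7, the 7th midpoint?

u = -1 gives f = -3, negative; keep [-3, -1]
u = -2 gives f = 5, positive; keep [-2, -1]
u = -1.5 gives f = -1, negative; keep [-2, -1.5]
u = -1.75 gives f = 1.4062, positive; keep [-1.75, -1.5]
u = -1.625 gives f = 0.0664, positive; keep [-1.625, -1.5]
u = -1.5625 gives f = -0.4995, negative; keep [-1.625, -1.5625]
u = -1.59375 gives f = -0.2249, negative; keep [-1.625, -1.59375]

-1.59375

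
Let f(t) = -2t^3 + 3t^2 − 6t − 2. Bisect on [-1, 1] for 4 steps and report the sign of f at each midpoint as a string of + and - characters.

t = 0 gives f = -2, negative; keep [-1, 0]
t = -0.5 gives f = 2, positive; keep [-0.5, 0]
t = -0.25 gives f = -0.28125, negative; keep [-0.5, -0.25]
t = -0.375 gives f = 0.7773, positive; keep [-0.375, -0.25]

-+-+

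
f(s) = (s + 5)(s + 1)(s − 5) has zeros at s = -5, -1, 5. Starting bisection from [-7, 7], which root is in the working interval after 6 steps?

midpoint 0: f = -25 < 0 → [0, 7]
midpoint 3.5: f = -57.375 < 0 → [3.5, 7]
midpoint 5.25: f = 16.015625 > 0 → [3.5, 5.25]
midpoint 4.375: f = -31.4941 < 0 → [4.375, 5.25]
midpoint 4.8125: f = -10.6941 < 0 → [4.8125, 5.25]
midpoint 5.03125: f = 1.8907 > 0 → [4.8125, 5.03125]

5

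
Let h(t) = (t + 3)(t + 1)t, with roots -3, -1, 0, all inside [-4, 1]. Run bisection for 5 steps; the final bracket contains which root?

h(-1.5) = 1.125 > 0, so the root lies in [-4, -1.5]
h(-2.75) = 1.203125 > 0, so the root lies in [-4, -2.75]
h(-3.375) = -3.005859 < 0, so the root lies in [-3.375, -2.75]
h(-3.0625) = -0.3948 < 0, so the root lies in [-3.0625, -2.75]
h(-2.90625) = 0.5194 > 0, so the root lies in [-3.0625, -2.90625]

-3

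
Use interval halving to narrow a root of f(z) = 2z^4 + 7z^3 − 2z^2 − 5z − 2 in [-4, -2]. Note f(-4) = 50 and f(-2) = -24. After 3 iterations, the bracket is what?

[-3.75, -3.5]

m = -3, f(m) = -32 (−); new bracket [-4, -3]
m = -3.5, f(m) = -9 (−); new bracket [-4, -3.5]
m = -3.75, f(m) = 14.992188 (+); new bracket [-3.75, -3.5]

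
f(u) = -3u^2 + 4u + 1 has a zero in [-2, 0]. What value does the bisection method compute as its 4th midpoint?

midpoint -1: f = -6 < 0 → [-1, 0]
midpoint -0.5: f = -1.75 < 0 → [-0.5, 0]
midpoint -0.25: f = -0.1875 < 0 → [-0.25, 0]
midpoint -0.125: f = 0.4531 > 0 → [-0.25, -0.125]

-0.125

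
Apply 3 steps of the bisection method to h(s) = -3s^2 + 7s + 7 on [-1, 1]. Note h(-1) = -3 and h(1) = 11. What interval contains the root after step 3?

h(0) = 7 > 0, so the root lies in [-1, 0]
h(-0.5) = 2.75 > 0, so the root lies in [-1, -0.5]
h(-0.75) = 0.0625 > 0, so the root lies in [-1, -0.75]

[-1, -0.75]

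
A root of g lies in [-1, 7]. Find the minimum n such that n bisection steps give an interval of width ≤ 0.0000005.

24

Width after n steps is 8/2^n. Need 2^n ≥ 8/0.0000005 = 16000000.
2^23 = 8388608 < 16000000 ≤ 2^24 = 16777216, so n = 24.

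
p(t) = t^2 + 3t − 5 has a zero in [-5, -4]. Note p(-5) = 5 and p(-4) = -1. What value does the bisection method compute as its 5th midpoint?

m = -4.5, p(m) = 1.75 (+); new bracket [-4.5, -4]
m = -4.25, p(m) = 0.3125 (+); new bracket [-4.25, -4]
m = -4.125, p(m) = -0.359375 (−); new bracket [-4.25, -4.125]
m = -4.1875, p(m) = -0.0273 (−); new bracket [-4.25, -4.1875]
m = -4.21875, p(m) = 0.1416 (+); new bracket [-4.21875, -4.1875]

-4.21875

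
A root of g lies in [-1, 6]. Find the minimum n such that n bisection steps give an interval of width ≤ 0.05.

Width after n steps is 7/2^n. Need 2^n ≥ 7/0.05 = 140.
2^7 = 128 < 140 ≤ 2^8 = 256, so n = 8.

8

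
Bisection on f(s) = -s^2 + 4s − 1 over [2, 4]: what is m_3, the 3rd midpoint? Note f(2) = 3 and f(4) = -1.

3.75

m = 3, f(m) = 2 (+); new bracket [3, 4]
m = 3.5, f(m) = 0.75 (+); new bracket [3.5, 4]
m = 3.75, f(m) = -0.0625 (−); new bracket [3.5, 3.75]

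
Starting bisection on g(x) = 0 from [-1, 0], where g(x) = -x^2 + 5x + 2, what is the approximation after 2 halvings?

m = -0.5, g(m) = -0.75 (−); new bracket [-0.5, 0]
m = -0.25, g(m) = 0.6875 (+); new bracket [-0.5, -0.25]

-0.25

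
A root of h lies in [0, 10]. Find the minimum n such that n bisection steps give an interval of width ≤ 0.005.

11

Width after n steps is 10/2^n. Need 2^n ≥ 10/0.005 = 2000.
2^10 = 1024 < 2000 ≤ 2^11 = 2048, so n = 11.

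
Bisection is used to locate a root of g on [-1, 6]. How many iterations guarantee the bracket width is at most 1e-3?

13

Width after n steps is 7/2^n. Need 2^n ≥ 7/1e-3 = 7000.
2^12 = 4096 < 7000 ≤ 2^13 = 8192, so n = 13.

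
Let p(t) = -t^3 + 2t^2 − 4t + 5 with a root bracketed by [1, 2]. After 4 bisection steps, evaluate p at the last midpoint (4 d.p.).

midpoint 1.5: p = 0.125 > 0 → [1.5, 2]
midpoint 1.75: p = -1.234375 < 0 → [1.5, 1.75]
midpoint 1.625: p = -0.509766 < 0 → [1.5, 1.625]
midpoint 1.5625: p = -0.1819 < 0 → [1.5, 1.5625]

-0.1819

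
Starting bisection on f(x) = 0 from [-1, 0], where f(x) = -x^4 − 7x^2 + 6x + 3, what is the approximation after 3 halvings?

-0.375

m = -0.5, f(m) = -1.8125 (−); new bracket [-0.5, 0]
m = -0.25, f(m) = 1.058594 (+); new bracket [-0.5, -0.25]
m = -0.375, f(m) = -0.25415 (−); new bracket [-0.375, -0.25]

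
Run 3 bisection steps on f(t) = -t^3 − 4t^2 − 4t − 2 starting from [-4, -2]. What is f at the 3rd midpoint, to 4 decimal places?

-0.4531

midpoint -3: f = 1 > 0 → [-3, -2]
midpoint -2.5: f = -1.375 < 0 → [-3, -2.5]
midpoint -2.75: f = -0.453125 < 0 → [-3, -2.75]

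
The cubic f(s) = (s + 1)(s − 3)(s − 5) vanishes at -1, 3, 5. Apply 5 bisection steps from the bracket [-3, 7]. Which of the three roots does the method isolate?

-1

f(2) = 9 > 0, so the root lies in [-3, 2]
f(-0.5) = 9.625 > 0, so the root lies in [-3, -0.5]
f(-1.75) = -24.046875 < 0, so the root lies in [-1.75, -0.5]
f(-1.125) = -3.1582 < 0, so the root lies in [-1.125, -0.5]
f(-0.8125) = 4.155 > 0, so the root lies in [-1.125, -0.8125]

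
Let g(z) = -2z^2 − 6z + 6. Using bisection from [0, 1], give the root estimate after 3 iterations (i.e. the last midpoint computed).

z = 0.5 gives g = 2.5, positive; keep [0.5, 1]
z = 0.75 gives g = 0.375, positive; keep [0.75, 1]
z = 0.875 gives g = -0.78125, negative; keep [0.75, 0.875]

0.875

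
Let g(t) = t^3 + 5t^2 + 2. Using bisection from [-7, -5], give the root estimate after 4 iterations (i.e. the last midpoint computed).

g(-6) = -34 < 0, so the root lies in [-6, -5]
g(-5.5) = -13.125 < 0, so the root lies in [-5.5, -5]
g(-5.25) = -4.890625 < 0, so the root lies in [-5.25, -5]
g(-5.125) = -1.2832 < 0, so the root lies in [-5.125, -5]

-5.125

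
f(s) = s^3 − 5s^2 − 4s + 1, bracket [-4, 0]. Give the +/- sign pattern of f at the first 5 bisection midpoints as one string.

--+++

f(-2) = -19 < 0, so the root lies in [-2, 0]
f(-1) = -1 < 0, so the root lies in [-1, 0]
f(-0.5) = 1.625 > 0, so the root lies in [-1, -0.5]
f(-0.75) = 0.7656 > 0, so the root lies in [-1, -0.75]
f(-0.875) = 0.002 > 0, so the root lies in [-1, -0.875]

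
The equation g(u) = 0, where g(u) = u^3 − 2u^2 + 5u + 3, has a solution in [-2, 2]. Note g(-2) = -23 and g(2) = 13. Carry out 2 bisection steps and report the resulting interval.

u = 0 gives g = 3, positive; keep [-2, 0]
u = -1 gives g = -5, negative; keep [-1, 0]

[-1, 0]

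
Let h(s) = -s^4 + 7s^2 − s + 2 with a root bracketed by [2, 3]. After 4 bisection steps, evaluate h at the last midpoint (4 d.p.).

-2.2957

s = 2.5 gives h = 4.1875, positive; keep [2.5, 3]
s = 2.75 gives h = -5.003906, negative; keep [2.5, 2.75]
s = 2.625 gives h = 0.128662, positive; keep [2.625, 2.75]
s = 2.6875 gives h = -2.2957, negative; keep [2.625, 2.6875]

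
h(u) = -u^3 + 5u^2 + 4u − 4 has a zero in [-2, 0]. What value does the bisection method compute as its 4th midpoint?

u = -1 gives h = -2, negative; keep [-2, -1]
u = -1.5 gives h = 4.625, positive; keep [-1.5, -1]
u = -1.25 gives h = 0.765625, positive; keep [-1.25, -1]
u = -1.125 gives h = -0.748, negative; keep [-1.25, -1.125]

-1.125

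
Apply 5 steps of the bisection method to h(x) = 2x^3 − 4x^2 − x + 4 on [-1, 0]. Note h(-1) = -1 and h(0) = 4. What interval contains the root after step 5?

m = -0.5, h(m) = 3.25 (+); new bracket [-1, -0.5]
m = -0.75, h(m) = 1.65625 (+); new bracket [-1, -0.75]
m = -0.875, h(m) = 0.472656 (+); new bracket [-1, -0.875]
m = -0.9375, h(m) = -0.2261 (−); new bracket [-0.9375, -0.875]
m = -0.90625, h(m) = 0.1325 (+); new bracket [-0.9375, -0.90625]

[-0.9375, -0.90625]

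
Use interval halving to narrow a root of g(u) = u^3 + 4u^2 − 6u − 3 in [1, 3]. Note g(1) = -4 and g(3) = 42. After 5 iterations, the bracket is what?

[1.4375, 1.5]

midpoint 2: g = 9 > 0 → [1, 2]
midpoint 1.5: g = 0.375 > 0 → [1, 1.5]
midpoint 1.25: g = -2.296875 < 0 → [1.25, 1.5]
midpoint 1.375: g = -1.0879 < 0 → [1.375, 1.5]
midpoint 1.4375: g = -0.3889 < 0 → [1.4375, 1.5]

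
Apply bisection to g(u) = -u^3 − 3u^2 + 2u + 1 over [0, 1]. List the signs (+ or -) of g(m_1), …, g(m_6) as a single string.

u = 0.5 gives g = 1.125, positive; keep [0.5, 1]
u = 0.75 gives g = 0.390625, positive; keep [0.75, 1]
u = 0.875 gives g = -0.216797, negative; keep [0.75, 0.875]
u = 0.8125 gives g = 0.1082, positive; keep [0.8125, 0.875]
u = 0.84375 gives g = -0.0489, negative; keep [0.8125, 0.84375]
u = 0.828125 gives g = 0.031, positive; keep [0.828125, 0.84375]

++-+-+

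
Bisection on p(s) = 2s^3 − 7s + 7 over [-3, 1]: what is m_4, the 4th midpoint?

p(-1) = 12 > 0, so the root lies in [-3, -1]
p(-2) = 5 > 0, so the root lies in [-3, -2]
p(-2.5) = -6.75 < 0, so the root lies in [-2.5, -2]
p(-2.25) = -0.0312 < 0, so the root lies in [-2.25, -2]

-2.25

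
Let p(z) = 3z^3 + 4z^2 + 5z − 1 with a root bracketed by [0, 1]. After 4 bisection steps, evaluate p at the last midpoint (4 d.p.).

0.0979

midpoint 0.5: p = 2.875 > 0 → [0, 0.5]
midpoint 0.25: p = 0.546875 > 0 → [0, 0.25]
midpoint 0.125: p = -0.306641 < 0 → [0.125, 0.25]
midpoint 0.1875: p = 0.0979 > 0 → [0.125, 0.1875]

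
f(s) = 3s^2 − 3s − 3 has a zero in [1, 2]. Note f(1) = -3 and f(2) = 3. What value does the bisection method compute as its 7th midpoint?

1.6171875

s = 1.5 gives f = -0.75, negative; keep [1.5, 2]
s = 1.75 gives f = 0.9375, positive; keep [1.5, 1.75]
s = 1.625 gives f = 0.046875, positive; keep [1.5, 1.625]
s = 1.5625 gives f = -0.3633, negative; keep [1.5625, 1.625]
s = 1.59375 gives f = -0.1611, negative; keep [1.59375, 1.625]
s = 1.609375 gives f = -0.0579, negative; keep [1.609375, 1.625]
s = 1.6171875 gives f = -0.0057, negative; keep [1.6171875, 1.625]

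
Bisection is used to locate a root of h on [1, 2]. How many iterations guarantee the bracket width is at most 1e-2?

7

Width after n steps is 1/2^n. Need 2^n ≥ 1/1e-2 = 100.
2^6 = 64 < 100 ≤ 2^7 = 128, so n = 7.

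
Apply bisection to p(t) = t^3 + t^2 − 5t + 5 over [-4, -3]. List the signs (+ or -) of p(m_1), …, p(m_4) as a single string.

t = -3.5 gives p = -8.125, negative; keep [-3.5, -3]
t = -3.25 gives p = -2.515625, negative; keep [-3.25, -3]
t = -3.125 gives p = -0.126953, negative; keep [-3.125, -3]
t = -3.0625 gives p = 0.9685, positive; keep [-3.125, -3.0625]

---+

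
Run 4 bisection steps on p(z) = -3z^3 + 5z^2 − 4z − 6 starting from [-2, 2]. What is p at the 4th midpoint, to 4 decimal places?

1.0781

z = 0 gives p = -6, negative; keep [-2, 0]
z = -1 gives p = 6, positive; keep [-1, 0]
z = -0.5 gives p = -2.375, negative; keep [-1, -0.5]
z = -0.75 gives p = 1.0781, positive; keep [-0.75, -0.5]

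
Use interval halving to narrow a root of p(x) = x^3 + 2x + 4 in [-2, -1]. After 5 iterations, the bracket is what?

midpoint -1.5: p = -2.375 < 0 → [-1.5, -1]
midpoint -1.25: p = -0.453125 < 0 → [-1.25, -1]
midpoint -1.125: p = 0.326172 > 0 → [-1.25, -1.125]
midpoint -1.1875: p = -0.0496 < 0 → [-1.1875, -1.125]
midpoint -1.15625: p = 0.1417 > 0 → [-1.1875, -1.15625]

[-1.1875, -1.15625]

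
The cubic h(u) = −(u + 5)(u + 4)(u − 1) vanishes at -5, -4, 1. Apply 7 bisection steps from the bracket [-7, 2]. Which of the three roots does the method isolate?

1

u = -2.5 gives h = 13.125, positive; keep [-2.5, 2]
u = -0.25 gives h = 22.265625, positive; keep [-0.25, 2]
u = 0.875 gives h = 3.580078, positive; keep [0.875, 2]
u = 1.4375 gives h = -15.3142, negative; keep [0.875, 1.4375]
u = 1.15625 gives h = -4.9599, negative; keep [0.875, 1.15625]
u = 1.015625 gives h = -0.4714, negative; keep [0.875, 1.015625]
u = 0.9453125 gives h = 1.6079, positive; keep [0.9453125, 1.015625]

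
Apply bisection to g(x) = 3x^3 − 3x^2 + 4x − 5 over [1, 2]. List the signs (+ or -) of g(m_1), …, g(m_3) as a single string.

++-

x = 1.5 gives g = 4.375, positive; keep [1, 1.5]
x = 1.25 gives g = 1.171875, positive; keep [1, 1.25]
x = 1.125 gives g = -0.025391, negative; keep [1.125, 1.25]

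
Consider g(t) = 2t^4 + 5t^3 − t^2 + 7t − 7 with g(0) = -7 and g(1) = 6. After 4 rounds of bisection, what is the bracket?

m = 0.5, g(m) = -3 (−); new bracket [0.5, 1]
m = 0.75, g(m) = 0.429688 (+); new bracket [0.5, 0.75]
m = 0.625, g(m) = -1.489746 (−); new bracket [0.625, 0.75]
m = 0.6875, g(m) = -0.5886 (−); new bracket [0.6875, 0.75]

[0.6875, 0.75]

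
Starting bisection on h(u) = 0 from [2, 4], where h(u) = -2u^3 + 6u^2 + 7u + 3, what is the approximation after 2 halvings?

u = 3 gives h = 24, positive; keep [3, 4]
u = 3.5 gives h = 15.25, positive; keep [3.5, 4]

3.5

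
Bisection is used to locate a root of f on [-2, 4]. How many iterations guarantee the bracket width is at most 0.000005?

21

Width after n steps is 6/2^n. Need 2^n ≥ 6/0.000005 = 1200000.
2^20 = 1048576 < 1200000 ≤ 2^21 = 2097152, so n = 21.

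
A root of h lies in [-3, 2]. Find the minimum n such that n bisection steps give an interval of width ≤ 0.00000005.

27

Width after n steps is 5/2^n. Need 2^n ≥ 5/0.00000005 = 100000000.
2^26 = 67108864 < 100000000 ≤ 2^27 = 134217728, so n = 27.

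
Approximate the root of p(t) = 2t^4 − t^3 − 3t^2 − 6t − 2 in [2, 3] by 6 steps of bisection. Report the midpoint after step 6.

midpoint 2.5: p = 26.75 > 0 → [2, 2.5]
midpoint 2.25: p = 9.179688 > 0 → [2, 2.25]
midpoint 2.125: p = 2.88916 > 0 → [2, 2.125]
midpoint 2.0625: p = 0.281 > 0 → [2, 2.0625]
midpoint 2.03125: p = -0.899 < 0 → [2.03125, 2.0625]
midpoint 2.046875: p = -0.319 < 0 → [2.046875, 2.0625]

2.046875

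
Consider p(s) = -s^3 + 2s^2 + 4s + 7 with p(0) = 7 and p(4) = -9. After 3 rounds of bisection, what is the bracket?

[3.5, 4]

m = 2, p(m) = 15 (+); new bracket [2, 4]
m = 3, p(m) = 10 (+); new bracket [3, 4]
m = 3.5, p(m) = 2.625 (+); new bracket [3.5, 4]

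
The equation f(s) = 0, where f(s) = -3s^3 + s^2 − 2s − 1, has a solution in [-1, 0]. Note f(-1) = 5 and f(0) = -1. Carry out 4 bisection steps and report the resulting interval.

[-0.375, -0.3125]

m = -0.5, f(m) = 0.625 (+); new bracket [-0.5, 0]
m = -0.25, f(m) = -0.390625 (−); new bracket [-0.5, -0.25]
m = -0.375, f(m) = 0.048828 (+); new bracket [-0.375, -0.25]
m = -0.3125, f(m) = -0.1858 (−); new bracket [-0.375, -0.3125]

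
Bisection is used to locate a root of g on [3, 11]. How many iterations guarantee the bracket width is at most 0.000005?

Width after n steps is 8/2^n. Need 2^n ≥ 8/0.000005 = 1600000.
2^20 = 1048576 < 1600000 ≤ 2^21 = 2097152, so n = 21.

21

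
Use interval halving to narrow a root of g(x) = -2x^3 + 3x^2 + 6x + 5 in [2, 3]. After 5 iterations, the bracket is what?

midpoint 2.5: g = 7.5 > 0 → [2.5, 3]
midpoint 2.75: g = 2.59375 > 0 → [2.75, 3]
midpoint 2.875: g = -0.480469 < 0 → [2.75, 2.875]
midpoint 2.8125: g = 1.1108 > 0 → [2.8125, 2.875]
midpoint 2.84375: g = 0.3289 > 0 → [2.84375, 2.875]

[2.84375, 2.875]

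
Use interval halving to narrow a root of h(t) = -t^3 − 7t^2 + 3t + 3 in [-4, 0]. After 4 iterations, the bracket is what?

[-0.5, -0.25]

m = -2, h(m) = -23 (−); new bracket [-2, 0]
m = -1, h(m) = -6 (−); new bracket [-1, 0]
m = -0.5, h(m) = -0.125 (−); new bracket [-0.5, 0]
m = -0.25, h(m) = 1.8281 (+); new bracket [-0.5, -0.25]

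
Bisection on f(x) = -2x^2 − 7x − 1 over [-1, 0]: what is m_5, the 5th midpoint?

f(-0.5) = 2 > 0, so the root lies in [-0.5, 0]
f(-0.25) = 0.625 > 0, so the root lies in [-0.25, 0]
f(-0.125) = -0.15625 < 0, so the root lies in [-0.25, -0.125]
f(-0.1875) = 0.2422 > 0, so the root lies in [-0.1875, -0.125]
f(-0.15625) = 0.0449 > 0, so the root lies in [-0.15625, -0.125]

-0.15625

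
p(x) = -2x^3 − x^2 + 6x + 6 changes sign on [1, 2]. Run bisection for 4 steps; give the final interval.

[1.875, 1.9375]

p(1.5) = 6 > 0, so the root lies in [1.5, 2]
p(1.75) = 2.71875 > 0, so the root lies in [1.75, 2]
p(1.875) = 0.550781 > 0, so the root lies in [1.875, 2]
p(1.9375) = -0.6753 < 0, so the root lies in [1.875, 1.9375]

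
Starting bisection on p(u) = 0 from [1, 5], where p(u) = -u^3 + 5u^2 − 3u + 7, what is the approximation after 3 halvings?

4.5

midpoint 3: p = 16 > 0 → [3, 5]
midpoint 4: p = 11 > 0 → [4, 5]
midpoint 4.5: p = 3.625 > 0 → [4.5, 5]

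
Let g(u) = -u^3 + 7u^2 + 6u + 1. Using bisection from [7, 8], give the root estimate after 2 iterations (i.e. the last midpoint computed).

m = 7.5, g(m) = 17.875 (+); new bracket [7.5, 8]
m = 7.75, g(m) = 2.453125 (+); new bracket [7.75, 8]

7.75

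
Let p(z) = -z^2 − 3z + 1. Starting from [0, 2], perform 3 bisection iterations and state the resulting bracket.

[0.25, 0.5]

p(1) = -3 < 0, so the root lies in [0, 1]
p(0.5) = -0.75 < 0, so the root lies in [0, 0.5]
p(0.25) = 0.1875 > 0, so the root lies in [0.25, 0.5]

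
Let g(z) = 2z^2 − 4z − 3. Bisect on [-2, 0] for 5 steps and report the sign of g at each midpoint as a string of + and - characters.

m = -1, g(m) = 3 (+); new bracket [-1, 0]
m = -0.5, g(m) = -0.5 (−); new bracket [-1, -0.5]
m = -0.75, g(m) = 1.125 (+); new bracket [-0.75, -0.5]
m = -0.625, g(m) = 0.2812 (+); new bracket [-0.625, -0.5]
m = -0.5625, g(m) = -0.1172 (−); new bracket [-0.625, -0.5625]

+-++-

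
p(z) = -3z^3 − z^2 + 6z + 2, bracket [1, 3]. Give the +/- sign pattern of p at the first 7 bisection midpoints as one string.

--++-+-

z = 2 gives p = -14, negative; keep [1, 2]
z = 1.5 gives p = -1.375, negative; keep [1, 1.5]
z = 1.25 gives p = 2.078125, positive; keep [1.25, 1.5]
z = 1.375 gives p = 0.5605, positive; keep [1.375, 1.5]
z = 1.4375 gives p = -0.3528, negative; keep [1.375, 1.4375]
z = 1.40625 gives p = 0.1172, positive; keep [1.40625, 1.4375]
z = 1.421875 gives p = -0.1144, negative; keep [1.40625, 1.421875]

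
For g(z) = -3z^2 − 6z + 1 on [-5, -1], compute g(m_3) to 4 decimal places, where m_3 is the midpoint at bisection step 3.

-2.7500

z = -3 gives g = -8, negative; keep [-3, -1]
z = -2 gives g = 1, positive; keep [-3, -2]
z = -2.5 gives g = -2.75, negative; keep [-2.5, -2]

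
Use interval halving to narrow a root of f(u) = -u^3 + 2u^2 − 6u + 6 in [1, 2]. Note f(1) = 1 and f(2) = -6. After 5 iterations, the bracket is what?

m = 1.5, f(m) = -1.875 (−); new bracket [1, 1.5]
m = 1.25, f(m) = -0.328125 (−); new bracket [1, 1.25]
m = 1.125, f(m) = 0.357422 (+); new bracket [1.125, 1.25]
m = 1.1875, f(m) = 0.0208 (+); new bracket [1.1875, 1.25]
m = 1.21875, f(m) = -0.1521 (−); new bracket [1.1875, 1.21875]

[1.1875, 1.21875]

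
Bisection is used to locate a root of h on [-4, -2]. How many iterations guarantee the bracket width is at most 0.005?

Width after n steps is 2/2^n. Need 2^n ≥ 2/0.005 = 400.
2^8 = 256 < 400 ≤ 2^9 = 512, so n = 9.

9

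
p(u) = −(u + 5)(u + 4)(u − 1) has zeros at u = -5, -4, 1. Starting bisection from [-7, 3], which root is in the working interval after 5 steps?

p(-2) = 18 > 0, so the root lies in [-2, 3]
p(0.5) = 12.375 > 0, so the root lies in [0.5, 3]
p(1.75) = -29.109375 < 0, so the root lies in [0.5, 1.75]
p(1.125) = -3.9238 < 0, so the root lies in [0.5, 1.125]
p(0.8125) = 5.2449 > 0, so the root lies in [0.8125, 1.125]

1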